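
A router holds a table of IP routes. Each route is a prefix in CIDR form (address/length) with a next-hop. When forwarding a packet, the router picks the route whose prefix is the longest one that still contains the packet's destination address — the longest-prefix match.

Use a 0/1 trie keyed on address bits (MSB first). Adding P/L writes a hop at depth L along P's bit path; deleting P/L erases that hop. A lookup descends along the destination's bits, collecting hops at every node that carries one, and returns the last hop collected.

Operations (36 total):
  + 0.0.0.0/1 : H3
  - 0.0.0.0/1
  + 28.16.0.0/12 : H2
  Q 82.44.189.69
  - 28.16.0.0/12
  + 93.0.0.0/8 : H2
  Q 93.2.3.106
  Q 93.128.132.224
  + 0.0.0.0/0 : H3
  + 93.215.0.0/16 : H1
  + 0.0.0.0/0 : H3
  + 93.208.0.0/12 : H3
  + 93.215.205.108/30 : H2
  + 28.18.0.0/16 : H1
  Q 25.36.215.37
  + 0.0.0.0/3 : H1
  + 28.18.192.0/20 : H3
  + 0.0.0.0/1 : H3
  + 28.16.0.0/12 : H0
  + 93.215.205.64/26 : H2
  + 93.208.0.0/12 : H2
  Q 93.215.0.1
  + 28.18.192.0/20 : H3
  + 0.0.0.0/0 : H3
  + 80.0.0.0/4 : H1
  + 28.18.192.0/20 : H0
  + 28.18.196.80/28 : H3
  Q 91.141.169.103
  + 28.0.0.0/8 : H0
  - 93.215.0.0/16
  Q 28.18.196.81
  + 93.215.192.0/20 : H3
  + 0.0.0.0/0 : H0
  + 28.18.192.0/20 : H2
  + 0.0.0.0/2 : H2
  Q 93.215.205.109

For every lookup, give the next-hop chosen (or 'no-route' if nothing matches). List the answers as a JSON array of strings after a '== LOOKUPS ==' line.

Process each operation:
  add 0.0.0.0/1 -> H3 at depth 1
  - 0.0.0.0/1 clear@1
  add 28.16.0.0/12 -> H2 at depth 12
  Q 82.44.189.69: descend 0 ; hops seen [∅] ; pick no-route
  - 28.16.0.0/12 clear@12
  add 93.0.0.0/8 -> H2 at depth 8
  Q 93.2.3.106: descend 01011101 ; hops seen [H2] ; pick H2
  Q 93.128.132.224: descend 01011101 ; hops seen [H2] ; pick H2
  add 0.0.0.0/0 -> H3 at depth 0
  add 93.215.0.0/16 -> H1 at depth 16
  add 0.0.0.0/0 -> H3 at depth 0
  add 93.208.0.0/12 -> H3 at depth 12
  add 93.215.205.108/30 -> H2 at depth 30
  add 28.18.0.0/16 -> H1 at depth 16
  Q 25.36.215.37: descend 00011 ; hops seen [H3] ; pick H3
  add 0.0.0.0/3 -> H1 at depth 3
  add 28.18.192.0/20 -> H3 at depth 20
  add 0.0.0.0/1 -> H3 at depth 1
  add 28.16.0.0/12 -> H0 at depth 12
  add 93.215.205.64/26 -> H2 at depth 26
  add 93.208.0.0/12 -> H2 at depth 12
  Q 93.215.0.1: descend 0101110111010111 ; hops seen [H3,H3,H2,H2,H1] ; pick H1
  add 28.18.192.0/20 -> H3 at depth 20
  add 0.0.0.0/0 -> H3 at depth 0
  add 80.0.0.0/4 -> H1 at depth 4
  add 28.18.192.0/20 -> H0 at depth 20
  add 28.18.196.80/28 -> H3 at depth 28
  Q 91.141.169.103: descend 01011 ; hops seen [H3,H3,H1] ; pick H1
  add 28.0.0.0/8 -> H0 at depth 8
  - 93.215.0.0/16 clear@16
  Q 28.18.196.81: descend 0001110000010010110001000101 ; hops seen [H3,H3,H1,H0,H0,H1,H0,H3] ; pick H3
  add 93.215.192.0/20 -> H3 at depth 20
  add 0.0.0.0/0 -> H0 at depth 0
  add 28.18.192.0/20 -> H2 at depth 20
  add 0.0.0.0/2 -> H2 at depth 2
  Q 93.215.205.109: descend 010111011101011111001101011011 ; hops seen [H0,H3,H1,H2,H2,H3,H2,H2] ; pick H2

== LOOKUPS ==
["no-route","H2","H2","H3","H1","H1","H3","H2"]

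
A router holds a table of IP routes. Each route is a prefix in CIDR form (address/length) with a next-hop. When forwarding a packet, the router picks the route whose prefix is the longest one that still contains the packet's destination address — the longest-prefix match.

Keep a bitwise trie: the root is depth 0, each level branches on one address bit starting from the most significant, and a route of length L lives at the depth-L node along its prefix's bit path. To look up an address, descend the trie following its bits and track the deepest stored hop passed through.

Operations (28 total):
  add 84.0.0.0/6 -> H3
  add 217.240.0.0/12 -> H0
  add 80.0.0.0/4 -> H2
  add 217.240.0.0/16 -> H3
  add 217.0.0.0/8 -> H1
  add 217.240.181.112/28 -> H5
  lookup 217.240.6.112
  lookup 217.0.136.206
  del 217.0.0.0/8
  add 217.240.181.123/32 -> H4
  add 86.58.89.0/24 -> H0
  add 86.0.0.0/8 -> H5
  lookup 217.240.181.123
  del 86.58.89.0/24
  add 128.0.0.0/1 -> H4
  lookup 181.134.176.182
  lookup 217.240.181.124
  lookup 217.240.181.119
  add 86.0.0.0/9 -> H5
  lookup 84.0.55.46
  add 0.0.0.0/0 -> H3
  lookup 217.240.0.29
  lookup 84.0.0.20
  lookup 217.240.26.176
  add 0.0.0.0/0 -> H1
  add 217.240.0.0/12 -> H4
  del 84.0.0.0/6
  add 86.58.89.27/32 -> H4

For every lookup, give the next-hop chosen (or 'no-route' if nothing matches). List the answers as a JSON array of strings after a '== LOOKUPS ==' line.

Trace:
  + 84.0.0.0/6 (H3) depth=6
  + 217.240.0.0/12 (H0) depth=12
  + 80.0.0.0/4 (H2) depth=4
  + 217.240.0.0/16 (H3) depth=16
  + 217.0.0.0/8 (H1) depth=8
  + 217.240.181.112/28 (H5) depth=28
  ? 217.240.6.112  path d0:-→d1:-→d2:-→d3:-→d4:-→d5:-→d6:-→d7:-→d8:H1→d9:-→d10:-→d11:-→d12:H0→d13:-→d14:-→d15:-→d16:H3  best=H3
  ? 217.0.136.206  path d0:-→d1:-→d2:-→d3:-→d4:-→d5:-→d6:-→d7:-→d8:H1  best=H1
  del 217.0.0.0/8 (clear depth 8)
  + 217.240.181.123/32 (H4) depth=32
  + 86.58.89.0/24 (H0) depth=24
  + 86.0.0.0/8 (H5) depth=8
  ? 217.240.181.123  path d0:-→d1:-→d2:-→d3:-→d4:-→d5:-→d6:-→d7:-→d8:-→d9:-→d10:-→d11:-→d12:H0→d13:-→d14:-→d15:-→d16:H3→d17:-→d18:-→d19:-→d20:-→d21:-→d22:-→d23:-→d24:-→d25:-→d26:-→d27:-→d28:H5→d29:-→d30:-→d31:-→d32:H4  best=H4
  del 86.58.89.0/24 (clear depth 24)
  + 128.0.0.0/1 (H4) depth=1
  ? 181.134.176.182  path d0:-→d1:H4  best=H4
  ? 217.240.181.124  path d0:-→d1:H4→d2:-→d3:-→d4:-→d5:-→d6:-→d7:-→d8:-→d9:-→d10:-→d11:-→d12:H0→d13:-→d14:-→d15:-→d16:H3→d17:-→d18:-→d19:-→d20:-→d21:-→d22:-→d23:-→d24:-→d25:-→d26:-→d27:-→d28:H5→d29:-  best=H5
  ? 217.240.181.119  path d0:-→d1:H4→d2:-→d3:-→d4:-→d5:-→d6:-→d7:-→d8:-→d9:-→d10:-→d11:-→d12:H0→d13:-→d14:-→d15:-→d16:H3→d17:-→d18:-→d19:-→d20:-→d21:-→d22:-→d23:-→d24:-→d25:-→d26:-→d27:-→d28:H5  best=H5
  + 86.0.0.0/9 (H5) depth=9
  ? 84.0.55.46  path d0:-→d1:-→d2:-→d3:-→d4:H2→d5:-→d6:H3  best=H3
  + 0.0.0.0/0 (H3) depth=0
  ? 217.240.0.29  path d0:H3→d1:H4→d2:-→d3:-→d4:-→d5:-→d6:-→d7:-→d8:-→d9:-→d10:-→d11:-→d12:H0→d13:-→d14:-→d15:-→d16:H3  best=H3
  ? 84.0.0.20  path d0:H3→d1:-→d2:-→d3:-→d4:H2→d5:-→d6:H3  best=H3
  ? 217.240.26.176  path d0:H3→d1:H4→d2:-→d3:-→d4:-→d5:-→d6:-→d7:-→d8:-→d9:-→d10:-→d11:-→d12:H0→d13:-→d14:-→d15:-→d16:H3  best=H3
  + 0.0.0.0/0 (H1) depth=0
  + 217.240.0.0/12 (H4) depth=12
  del 84.0.0.0/6 (clear depth 6)
  + 86.58.89.27/32 (H4) depth=32

== LOOKUPS ==
["H3","H1","H4","H4","H5","H5","H3","H3","H3","H3"]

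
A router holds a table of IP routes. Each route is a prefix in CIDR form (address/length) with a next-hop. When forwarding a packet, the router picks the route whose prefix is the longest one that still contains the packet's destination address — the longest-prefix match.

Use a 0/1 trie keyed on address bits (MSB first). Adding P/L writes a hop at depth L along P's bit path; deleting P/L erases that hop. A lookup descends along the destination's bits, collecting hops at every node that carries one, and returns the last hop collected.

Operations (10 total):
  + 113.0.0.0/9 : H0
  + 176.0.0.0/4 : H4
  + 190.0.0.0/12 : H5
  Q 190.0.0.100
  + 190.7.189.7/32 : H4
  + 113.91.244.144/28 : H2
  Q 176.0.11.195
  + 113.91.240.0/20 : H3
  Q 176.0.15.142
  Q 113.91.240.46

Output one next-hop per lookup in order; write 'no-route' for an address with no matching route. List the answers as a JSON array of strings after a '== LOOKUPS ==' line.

Trace:
  + 113.0.0.0/9 (H0) depth=9
  + 176.0.0.0/4 (H4) depth=4
  + 190.0.0.0/12 (H5) depth=12
  ? 190.0.0.100  path d0:-→d1:-→d2:-→d3:-→d4:H4→d5:-→d6:-→d7:-→d8:-→d9:-→d10:-→d11:-→d12:H5  best=H5
  + 190.7.189.7/32 (H4) depth=32
  + 113.91.244.144/28 (H2) depth=28
  ? 176.0.11.195  path d0:-→d1:-→d2:-→d3:-→d4:H4  best=H4
  + 113.91.240.0/20 (H3) depth=20
  ? 176.0.15.142  path d0:-→d1:-→d2:-→d3:-→d4:H4  best=H4
  ? 113.91.240.46  path d0:-→d1:-→d2:-→d3:-→d4:-→d5:-→d6:-→d7:-→d8:-→d9:H0→d10:-→d11:-→d12:-→d13:-→d14:-→d15:-→d16:-→d17:-→d18:-→d19:-→d20:H3→d21:-  best=H3

== LOOKUPS ==
["H5","H4","H4","H3"]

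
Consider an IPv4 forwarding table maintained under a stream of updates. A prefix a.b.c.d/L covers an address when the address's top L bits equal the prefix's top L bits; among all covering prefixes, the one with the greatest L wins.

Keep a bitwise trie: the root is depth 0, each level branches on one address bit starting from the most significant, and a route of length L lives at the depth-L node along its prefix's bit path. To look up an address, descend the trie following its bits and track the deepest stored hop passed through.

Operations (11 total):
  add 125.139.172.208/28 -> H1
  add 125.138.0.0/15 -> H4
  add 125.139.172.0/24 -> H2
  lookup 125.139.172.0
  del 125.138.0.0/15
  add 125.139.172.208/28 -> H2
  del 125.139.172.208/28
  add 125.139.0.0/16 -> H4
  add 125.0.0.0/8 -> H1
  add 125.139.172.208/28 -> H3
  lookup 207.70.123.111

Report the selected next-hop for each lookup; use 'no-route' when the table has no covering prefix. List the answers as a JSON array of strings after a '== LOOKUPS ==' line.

Process each operation:
  + 125.139.172.208/28 (H1) depth=28
  + 125.138.0.0/15 (H4) depth=15
  + 125.139.172.0/24 (H2) depth=24
  Q 125.139.172.0: descend 011111011000101110101100 ; hops seen [H4,H2] ; pick H2
  - 125.138.0.0/15 clear@15
  + 125.139.172.208/28 (H2) depth=28
  - 125.139.172.208/28 clear@28
  + 125.139.0.0/16 (H4) depth=16
  + 125.0.0.0/8 (H1) depth=8
  + 125.139.172.208/28 (H3) depth=28
  Q 207.70.123.111: descend ε ; hops seen [∅] ; pick no-route

== LOOKUPS ==
["H2","no-route"]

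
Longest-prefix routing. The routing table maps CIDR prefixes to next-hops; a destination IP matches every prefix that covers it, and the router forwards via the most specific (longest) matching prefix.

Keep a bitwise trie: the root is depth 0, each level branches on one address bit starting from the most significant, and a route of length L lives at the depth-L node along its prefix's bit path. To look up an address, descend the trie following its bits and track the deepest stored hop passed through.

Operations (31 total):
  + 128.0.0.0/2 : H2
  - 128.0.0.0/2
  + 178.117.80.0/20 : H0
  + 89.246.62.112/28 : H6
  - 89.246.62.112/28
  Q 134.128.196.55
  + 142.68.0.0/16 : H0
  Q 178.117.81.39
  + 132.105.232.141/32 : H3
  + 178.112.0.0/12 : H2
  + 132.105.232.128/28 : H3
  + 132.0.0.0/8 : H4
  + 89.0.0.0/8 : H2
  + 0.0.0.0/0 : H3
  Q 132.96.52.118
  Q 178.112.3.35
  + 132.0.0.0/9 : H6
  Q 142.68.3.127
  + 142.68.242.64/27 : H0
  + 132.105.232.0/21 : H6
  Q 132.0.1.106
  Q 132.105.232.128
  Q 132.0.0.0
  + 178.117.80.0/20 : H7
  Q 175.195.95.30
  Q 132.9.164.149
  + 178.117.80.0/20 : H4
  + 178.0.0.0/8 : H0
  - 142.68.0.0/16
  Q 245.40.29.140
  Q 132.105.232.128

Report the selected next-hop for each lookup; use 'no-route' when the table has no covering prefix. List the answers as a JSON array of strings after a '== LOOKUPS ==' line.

Trace:
  add 128.0.0.0/2 -> H2 at depth 2
  del 128.0.0.0/2 (clear depth 2)
  add 178.117.80.0/20 -> H0 at depth 20
  add 89.246.62.112/28 -> H6 at depth 28
  del 89.246.62.112/28 (clear depth 28)
  Q 134.128.196.55: descend 10 ; hops seen [∅] ; pick no-route
  add 142.68.0.0/16 -> H0 at depth 16
  Q 178.117.81.39: descend 10110010011101010101 ; hops seen [H0] ; pick H0
  add 132.105.232.141/32 -> H3 at depth 32
  add 178.112.0.0/12 -> H2 at depth 12
  add 132.105.232.128/28 -> H3 at depth 28
  add 132.0.0.0/8 -> H4 at depth 8
  add 89.0.0.0/8 -> H2 at depth 8
  add 0.0.0.0/0 -> H3 at depth 0
  Q 132.96.52.118: descend 100001000110 ; hops seen [H3,H4] ; pick H4
  Q 178.112.3.35: descend 1011001001110 ; hops seen [H3,H2] ; pick H2
  add 132.0.0.0/9 -> H6 at depth 9
  Q 142.68.3.127: descend 1000111001000100 ; hops seen [H3,H0] ; pick H0
  add 142.68.242.64/27 -> H0 at depth 27
  add 132.105.232.0/21 -> H6 at depth 21
  Q 132.0.1.106: descend 100001000 ; hops seen [H3,H4,H6] ; pick H6
  Q 132.105.232.128: descend 1000010001101001111010001000 ; hops seen [H3,H4,H6,H6,H3] ; pick H3
  Q 132.0.0.0: descend 100001000 ; hops seen [H3,H4,H6] ; pick H6
  add 178.117.80.0/20 -> H7 at depth 20
  Q 175.195.95.30: descend 101 ; hops seen [H3] ; pick H3
  Q 132.9.164.149: descend 100001000 ; hops seen [H3,H4,H6] ; pick H6
  add 178.117.80.0/20 -> H4 at depth 20
  add 178.0.0.0/8 -> H0 at depth 8
  del 142.68.0.0/16 (clear depth 16)
  Q 245.40.29.140: descend 1 ; hops seen [H3] ; pick H3
  Q 132.105.232.128: descend 1000010001101001111010001000 ; hops seen [H3,H4,H6,H6,H3] ; pick H3

== LOOKUPS ==
["no-route","H0","H4","H2","H0","H6","H3","H6","H3","H6","H3","H3"]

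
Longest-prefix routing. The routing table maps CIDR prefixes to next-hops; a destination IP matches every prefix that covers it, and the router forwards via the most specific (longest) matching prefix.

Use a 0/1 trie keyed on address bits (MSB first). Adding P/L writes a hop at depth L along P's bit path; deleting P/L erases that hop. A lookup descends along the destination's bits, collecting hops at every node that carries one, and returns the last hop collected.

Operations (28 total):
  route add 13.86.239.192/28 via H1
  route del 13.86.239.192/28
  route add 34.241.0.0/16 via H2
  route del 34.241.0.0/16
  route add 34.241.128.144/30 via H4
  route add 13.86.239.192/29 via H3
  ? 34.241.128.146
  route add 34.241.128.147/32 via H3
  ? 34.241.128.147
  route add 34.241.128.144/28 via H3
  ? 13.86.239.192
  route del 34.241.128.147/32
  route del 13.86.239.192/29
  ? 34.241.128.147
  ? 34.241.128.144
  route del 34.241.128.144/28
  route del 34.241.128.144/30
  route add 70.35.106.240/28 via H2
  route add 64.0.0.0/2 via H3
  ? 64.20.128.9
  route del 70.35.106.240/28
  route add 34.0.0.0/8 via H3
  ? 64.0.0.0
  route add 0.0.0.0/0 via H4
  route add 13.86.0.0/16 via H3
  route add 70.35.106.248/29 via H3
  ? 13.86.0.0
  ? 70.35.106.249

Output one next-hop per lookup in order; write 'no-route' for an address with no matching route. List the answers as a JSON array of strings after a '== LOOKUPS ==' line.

Apply in order:
  + 13.86.239.192/28 (H1) depth=28
  del 13.86.239.192/28 (clear depth 28)
  + 34.241.0.0/16 (H2) depth=16
  del 34.241.0.0/16 (clear depth 16)
  + 34.241.128.144/30 (H4) depth=30
  + 13.86.239.192/29 (H3) depth=29
  lookup 34.241.128.146: bits 001000101111000110000000100100 walk d0:-→d1:-→d2:-→d3:-→d4:-→d5:-→d6:-→d7:-→d8:-→d9:-→d10:-→d11:-→d12:-→d13:-→d14:-→d15:-→d16:-→d17:-→d18:-→d19:-→d20:-→d21:-→d22:-→d23:-→d24:-→d25:-→d26:-→d27:-→d28:-→d29:-→d30:H4 -> H4
  + 34.241.128.147/32 (H3) depth=32
  lookup 34.241.128.147: bits 00100010111100011000000010010011 walk d0:-→d1:-→d2:-→d3:-→d4:-→d5:-→d6:-→d7:-→d8:-→d9:-→d10:-→d11:-→d12:-→d13:-→d14:-→d15:-→d16:-→d17:-→d18:-→d19:-→d20:-→d21:-→d22:-→d23:-→d24:-→d25:-→d26:-→d27:-→d28:-→d29:-→d30:H4→d31:-→d32:H3 -> H3
  + 34.241.128.144/28 (H3) depth=28
  lookup 13.86.239.192: bits 00001101010101101110111111000 walk d0:-→d1:-→d2:-→d3:-→d4:-→d5:-→d6:-→d7:-→d8:-→d9:-→d10:-→d11:-→d12:-→d13:-→d14:-→d15:-→d16:-→d17:-→d18:-→d19:-→d20:-→d21:-→d22:-→d23:-→d24:-→d25:-→d26:-→d27:-→d28:-→d29:H3 -> H3
  del 34.241.128.147/32 (clear depth 32)
  del 13.86.239.192/29 (clear depth 29)
  lookup 34.241.128.147: bits 00100010111100011000000010010011 walk d0:-→d1:-→d2:-→d3:-→d4:-→d5:-→d6:-→d7:-→d8:-→d9:-→d10:-→d11:-→d12:-→d13:-→d14:-→d15:-→d16:-→d17:-→d18:-→d19:-→d20:-→d21:-→d22:-→d23:-→d24:-→d25:-→d26:-→d27:-→d28:H3→d29:-→d30:H4→d31:-→d32:- -> H4
  lookup 34.241.128.144: bits 001000101111000110000000100100 walk d0:-→d1:-→d2:-→d3:-→d4:-→d5:-→d6:-→d7:-→d8:-→d9:-→d10:-→d11:-→d12:-→d13:-→d14:-→d15:-→d16:-→d17:-→d18:-→d19:-→d20:-→d21:-→d22:-→d23:-→d24:-→d25:-→d26:-→d27:-→d28:H3→d29:-→d30:H4 -> H4
  del 34.241.128.144/28 (clear depth 28)
  del 34.241.128.144/30 (clear depth 30)
  + 70.35.106.240/28 (H2) depth=28
  + 64.0.0.0/2 (H3) depth=2
  lookup 64.20.128.9: bits 01000 walk d0:-→d1:-→d2:H3→d3:-→d4:-→d5:- -> H3
  del 70.35.106.240/28 (clear depth 28)
  + 34.0.0.0/8 (H3) depth=8
  lookup 64.0.0.0: bits 01000 walk d0:-→d1:-→d2:H3→d3:-→d4:-→d5:- -> H3
  + 0.0.0.0/0 (H4) depth=0
  + 13.86.0.0/16 (H3) depth=16
  + 70.35.106.248/29 (H3) depth=29
  lookup 13.86.0.0: bits 0000110101010110 walk d0:H4→d1:-→d2:-→d3:-→d4:-→d5:-→d6:-→d7:-→d8:-→d9:-→d10:-→d11:-→d12:-→d13:-→d14:-→d15:-→d16:H3 -> H3
  lookup 70.35.106.249: bits 01000110001000110110101011111 walk d0:H4→d1:-→d2:H3→d3:-→d4:-→d5:-→d6:-→d7:-→d8:-→d9:-→d10:-→d11:-→d12:-→d13:-→d14:-→d15:-→d16:-→d17:-→d18:-→d19:-→d20:-→d21:-→d22:-→d23:-→d24:-→d25:-→d26:-→d27:-→d28:-→d29:H3 -> H3

== LOOKUPS ==
["H4","H3","H3","H4","H4","H3","H3","H3","H3"]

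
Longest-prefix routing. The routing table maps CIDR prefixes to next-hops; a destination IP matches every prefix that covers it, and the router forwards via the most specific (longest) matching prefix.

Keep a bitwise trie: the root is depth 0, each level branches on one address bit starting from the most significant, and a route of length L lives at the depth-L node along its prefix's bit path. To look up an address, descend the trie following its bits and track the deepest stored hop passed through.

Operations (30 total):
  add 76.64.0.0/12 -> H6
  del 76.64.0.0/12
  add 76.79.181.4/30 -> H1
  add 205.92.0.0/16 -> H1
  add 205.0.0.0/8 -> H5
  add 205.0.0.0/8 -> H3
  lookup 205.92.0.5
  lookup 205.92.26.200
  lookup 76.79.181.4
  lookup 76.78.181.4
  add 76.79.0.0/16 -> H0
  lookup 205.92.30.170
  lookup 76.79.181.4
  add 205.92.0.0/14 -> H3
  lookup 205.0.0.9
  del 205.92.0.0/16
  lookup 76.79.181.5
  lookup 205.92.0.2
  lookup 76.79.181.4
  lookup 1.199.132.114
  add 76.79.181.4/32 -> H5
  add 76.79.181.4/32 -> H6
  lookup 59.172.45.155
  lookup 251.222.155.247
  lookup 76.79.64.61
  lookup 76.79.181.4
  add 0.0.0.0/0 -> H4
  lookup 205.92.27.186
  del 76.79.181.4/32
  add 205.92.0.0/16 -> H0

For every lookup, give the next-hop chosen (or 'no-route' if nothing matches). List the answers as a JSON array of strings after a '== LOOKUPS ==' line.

Trace:
  + 76.64.0.0/12 (H6) depth=12
  - 76.64.0.0/12 clear@12
  + 76.79.181.4/30 (H1) depth=30
  + 205.92.0.0/16 (H1) depth=16
  + 205.0.0.0/8 (H5) depth=8
  + 205.0.0.0/8 (H3) depth=8
  ? 205.92.0.5  path d0:-→d1:-→d2:-→d3:-→d4:-→d5:-→d6:-→d7:-→d8:H3→d9:-→d10:-→d11:-→d12:-→d13:-→d14:-→d15:-→d16:H1  best=H1
  ? 205.92.26.200  path d0:-→d1:-→d2:-→d3:-→d4:-→d5:-→d6:-→d7:-→d8:H3→d9:-→d10:-→d11:-→d12:-→d13:-→d14:-→d15:-→d16:H1  best=H1
  ? 76.79.181.4  path d0:-→d1:-→d2:-→d3:-→d4:-→d5:-→d6:-→d7:-→d8:-→d9:-→d10:-→d11:-→d12:-→d13:-→d14:-→d15:-→d16:-→d17:-→d18:-→d19:-→d20:-→d21:-→d22:-→d23:-→d24:-→d25:-→d26:-→d27:-→d28:-→d29:-→d30:H1  best=H1
  ? 76.78.181.4  path d0:-→d1:-→d2:-→d3:-→d4:-→d5:-→d6:-→d7:-→d8:-→d9:-→d10:-→d11:-→d12:-→d13:-→d14:-→d15:-  best=no-route
  + 76.79.0.0/16 (H0) depth=16
  ? 205.92.30.170  path d0:-→d1:-→d2:-→d3:-→d4:-→d5:-→d6:-→d7:-→d8:H3→d9:-→d10:-→d11:-→d12:-→d13:-→d14:-→d15:-→d16:H1  best=H1
  ? 76.79.181.4  path d0:-→d1:-→d2:-→d3:-→d4:-→d5:-→d6:-→d7:-→d8:-→d9:-→d10:-→d11:-→d12:-→d13:-→d14:-→d15:-→d16:H0→d17:-→d18:-→d19:-→d20:-→d21:-→d22:-→d23:-→d24:-→d25:-→d26:-→d27:-→d28:-→d29:-→d30:H1  best=H1
  + 205.92.0.0/14 (H3) depth=14
  ? 205.0.0.9  path d0:-→d1:-→d2:-→d3:-→d4:-→d5:-→d6:-→d7:-→d8:H3→d9:-  best=H3
  - 205.92.0.0/16 clear@16
  ? 76.79.181.5  path d0:-→d1:-→d2:-→d3:-→d4:-→d5:-→d6:-→d7:-→d8:-→d9:-→d10:-→d11:-→d12:-→d13:-→d14:-→d15:-→d16:H0→d17:-→d18:-→d19:-→d20:-→d21:-→d22:-→d23:-→d24:-→d25:-→d26:-→d27:-→d28:-→d29:-→d30:H1  best=H1
  ? 205.92.0.2  path d0:-→d1:-→d2:-→d3:-→d4:-→d5:-→d6:-→d7:-→d8:H3→d9:-→d10:-→d11:-→d12:-→d13:-→d14:H3→d15:-→d16:-  best=H3
  ? 76.79.181.4  path d0:-→d1:-→d2:-→d3:-→d4:-→d5:-→d6:-→d7:-→d8:-→d9:-→d10:-→d11:-→d12:-→d13:-→d14:-→d15:-→d16:H0→d17:-→d18:-→d19:-→d20:-→d21:-→d22:-→d23:-→d24:-→d25:-→d26:-→d27:-→d28:-→d29:-→d30:H1  best=H1
  ? 1.199.132.114  path d0:-→d1:-  best=no-route
  + 76.79.181.4/32 (H5) depth=32
  + 76.79.181.4/32 (H6) depth=32
  ? 59.172.45.155  path d0:-→d1:-  best=no-route
  ? 251.222.155.247  path d0:-→d1:-→d2:-  best=no-route
  ? 76.79.64.61  path d0:-→d1:-→d2:-→d3:-→d4:-→d5:-→d6:-→d7:-→d8:-→d9:-→d10:-→d11:-→d12:-→d13:-→d14:-→d15:-→d16:H0  best=H0
  ? 76.79.181.4  path d0:-→d1:-→d2:-→d3:-→d4:-→d5:-→d6:-→d7:-→d8:-→d9:-→d10:-→d11:-→d12:-→d13:-→d14:-→d15:-→d16:H0→d17:-→d18:-→d19:-→d20:-→d21:-→d22:-→d23:-→d24:-→d25:-→d26:-→d27:-→d28:-→d29:-→d30:H1→d31:-→d32:H6  best=H6
  + 0.0.0.0/0 (H4) depth=0
  ? 205.92.27.186  path d0:H4→d1:-→d2:-→d3:-→d4:-→d5:-→d6:-→d7:-→d8:H3→d9:-→d10:-→d11:-→d12:-→d13:-→d14:H3→d15:-→d16:-  best=H3
  - 76.79.181.4/32 clear@32
  + 205.92.0.0/16 (H0) depth=16

== LOOKUPS ==
["H1","H1","H1","no-route","H1","H1","H3","H1","H3","H1","no-route","no-route","no-route","H0","H6","H3"]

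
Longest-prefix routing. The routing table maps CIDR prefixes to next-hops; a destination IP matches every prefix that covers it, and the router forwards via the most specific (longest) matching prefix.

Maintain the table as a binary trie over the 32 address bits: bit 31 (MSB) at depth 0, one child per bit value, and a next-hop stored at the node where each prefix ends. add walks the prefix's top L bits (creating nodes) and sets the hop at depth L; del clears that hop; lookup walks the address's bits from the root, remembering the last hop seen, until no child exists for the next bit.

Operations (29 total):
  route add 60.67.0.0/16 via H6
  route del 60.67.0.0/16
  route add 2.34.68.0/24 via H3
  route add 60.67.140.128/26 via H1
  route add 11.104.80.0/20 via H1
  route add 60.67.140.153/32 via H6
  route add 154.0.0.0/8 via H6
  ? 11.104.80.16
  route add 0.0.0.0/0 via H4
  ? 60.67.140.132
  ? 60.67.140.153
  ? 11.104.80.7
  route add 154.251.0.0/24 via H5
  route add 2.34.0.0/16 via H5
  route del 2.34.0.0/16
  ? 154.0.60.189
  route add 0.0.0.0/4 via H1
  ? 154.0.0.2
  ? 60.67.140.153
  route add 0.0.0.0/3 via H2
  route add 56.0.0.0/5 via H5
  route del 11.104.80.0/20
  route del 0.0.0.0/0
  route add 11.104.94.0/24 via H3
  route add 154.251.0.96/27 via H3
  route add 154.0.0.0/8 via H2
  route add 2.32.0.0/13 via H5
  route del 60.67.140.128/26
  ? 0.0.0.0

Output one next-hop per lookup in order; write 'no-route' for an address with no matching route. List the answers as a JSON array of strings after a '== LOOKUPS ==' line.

Process each operation:
  + 60.67.0.0/16 (H6) depth=16
  - 60.67.0.0/16 clear@16
  + 2.34.68.0/24 (H3) depth=24
  + 60.67.140.128/26 (H1) depth=26
  + 11.104.80.0/20 (H1) depth=20
  + 60.67.140.153/32 (H6) depth=32
  + 154.0.0.0/8 (H6) depth=8
  Q 11.104.80.16: descend 00001011011010000101 ; hops seen [H1] ; pick H1
  + 0.0.0.0/0 (H4) depth=0
  Q 60.67.140.132: descend 001111000100001110001100100 ; hops seen [H4,H1] ; pick H1
  Q 60.67.140.153: descend 00111100010000111000110010011001 ; hops seen [H4,H1,H6] ; pick H6
  Q 11.104.80.7: descend 00001011011010000101 ; hops seen [H4,H1] ; pick H1
  + 154.251.0.0/24 (H5) depth=24
  + 2.34.0.0/16 (H5) depth=16
  - 2.34.0.0/16 clear@16
  Q 154.0.60.189: descend 10011010 ; hops seen [H4,H6] ; pick H6
  + 0.0.0.0/4 (H1) depth=4
  Q 154.0.0.2: descend 10011010 ; hops seen [H4,H6] ; pick H6
  Q 60.67.140.153: descend 00111100010000111000110010011001 ; hops seen [H4,H1,H6] ; pick H6
  + 0.0.0.0/3 (H2) depth=3
  + 56.0.0.0/5 (H5) depth=5
  - 11.104.80.0/20 clear@20
  - 0.0.0.0/0 clear@0
  + 11.104.94.0/24 (H3) depth=24
  + 154.251.0.96/27 (H3) depth=27
  + 154.0.0.0/8 (H2) depth=8
  + 2.32.0.0/13 (H5) depth=13
  - 60.67.140.128/26 clear@26
  Q 0.0.0.0: descend 000000 ; hops seen [H2,H1] ; pick H1

== LOOKUPS ==
["H1","H1","H6","H1","H6","H6","H6","H1"]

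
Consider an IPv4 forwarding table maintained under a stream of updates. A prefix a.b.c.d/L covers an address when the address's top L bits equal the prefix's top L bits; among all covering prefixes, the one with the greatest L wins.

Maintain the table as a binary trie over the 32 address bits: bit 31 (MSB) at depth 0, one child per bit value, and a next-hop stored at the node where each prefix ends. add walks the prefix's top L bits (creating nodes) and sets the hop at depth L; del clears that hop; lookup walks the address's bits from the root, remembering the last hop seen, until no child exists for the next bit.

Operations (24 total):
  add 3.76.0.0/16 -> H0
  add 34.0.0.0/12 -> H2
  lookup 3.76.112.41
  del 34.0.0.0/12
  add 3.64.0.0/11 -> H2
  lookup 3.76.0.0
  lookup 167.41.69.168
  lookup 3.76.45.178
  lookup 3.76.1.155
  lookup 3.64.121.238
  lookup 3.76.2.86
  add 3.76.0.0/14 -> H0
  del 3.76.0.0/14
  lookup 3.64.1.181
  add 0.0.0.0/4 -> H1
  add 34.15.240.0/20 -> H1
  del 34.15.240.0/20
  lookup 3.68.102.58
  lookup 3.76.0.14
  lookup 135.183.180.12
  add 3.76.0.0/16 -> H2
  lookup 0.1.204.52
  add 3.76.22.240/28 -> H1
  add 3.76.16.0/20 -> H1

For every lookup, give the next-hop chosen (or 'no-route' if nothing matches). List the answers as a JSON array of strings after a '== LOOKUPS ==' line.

Trace:
  add 3.76.0.0/16 -> H0 at depth 16
  add 34.0.0.0/12 -> H2 at depth 12
  lookup 3.76.112.41: bits 0000001101001100 walk d0:-→d1:-→d2:-→d3:-→d4:-→d5:-→d6:-→d7:-→d8:-→d9:-→d10:-→d11:-→d12:-→d13:-→d14:-→d15:-→d16:H0 -> H0
  del 34.0.0.0/12 (clear depth 12)
  add 3.64.0.0/11 -> H2 at depth 11
  lookup 3.76.0.0: bits 0000001101001100 walk d0:-→d1:-→d2:-→d3:-→d4:-→d5:-→d6:-→d7:-→d8:-→d9:-→d10:-→d11:H2→d12:-→d13:-→d14:-→d15:-→d16:H0 -> H0
  lookup 167.41.69.168: bits ε walk d0:- -> no-route
  lookup 3.76.45.178: bits 0000001101001100 walk d0:-→d1:-→d2:-→d3:-→d4:-→d5:-→d6:-→d7:-→d8:-→d9:-→d10:-→d11:H2→d12:-→d13:-→d14:-→d15:-→d16:H0 -> H0
  lookup 3.76.1.155: bits 0000001101001100 walk d0:-→d1:-→d2:-→d3:-→d4:-→d5:-→d6:-→d7:-→d8:-→d9:-→d10:-→d11:H2→d12:-→d13:-→d14:-→d15:-→d16:H0 -> H0
  lookup 3.64.121.238: bits 000000110100 walk d0:-→d1:-→d2:-→d3:-→d4:-→d5:-→d6:-→d7:-→d8:-→d9:-→d10:-→d11:H2→d12:- -> H2
  lookup 3.76.2.86: bits 0000001101001100 walk d0:-→d1:-→d2:-→d3:-→d4:-→d5:-→d6:-→d7:-→d8:-→d9:-→d10:-→d11:H2→d12:-→d13:-→d14:-→d15:-→d16:H0 -> H0
  add 3.76.0.0/14 -> H0 at depth 14
  del 3.76.0.0/14 (clear depth 14)
  lookup 3.64.1.181: bits 000000110100 walk d0:-→d1:-→d2:-→d3:-→d4:-→d5:-→d6:-→d7:-→d8:-→d9:-→d10:-→d11:H2→d12:- -> H2
  add 0.0.0.0/4 -> H1 at depth 4
  add 34.15.240.0/20 -> H1 at depth 20
  del 34.15.240.0/20 (clear depth 20)
  lookup 3.68.102.58: bits 000000110100 walk d0:-→d1:-→d2:-→d3:-→d4:H1→d5:-→d6:-→d7:-→d8:-→d9:-→d10:-→d11:H2→d12:- -> H2
  lookup 3.76.0.14: bits 0000001101001100 walk d0:-→d1:-→d2:-→d3:-→d4:H1→d5:-→d6:-→d7:-→d8:-→d9:-→d10:-→d11:H2→d12:-→d13:-→d14:-→d15:-→d16:H0 -> H0
  lookup 135.183.180.12: bits ε walk d0:- -> no-route
  add 3.76.0.0/16 -> H2 at depth 16
  lookup 0.1.204.52: bits 000000 walk d0:-→d1:-→d2:-→d3:-→d4:H1→d5:-→d6:- -> H1
  add 3.76.22.240/28 -> H1 at depth 28
  add 3.76.16.0/20 -> H1 at depth 20

== LOOKUPS ==
["H0","H0","no-route","H0","H0","H2","H0","H2","H2","H0","no-route","H1"]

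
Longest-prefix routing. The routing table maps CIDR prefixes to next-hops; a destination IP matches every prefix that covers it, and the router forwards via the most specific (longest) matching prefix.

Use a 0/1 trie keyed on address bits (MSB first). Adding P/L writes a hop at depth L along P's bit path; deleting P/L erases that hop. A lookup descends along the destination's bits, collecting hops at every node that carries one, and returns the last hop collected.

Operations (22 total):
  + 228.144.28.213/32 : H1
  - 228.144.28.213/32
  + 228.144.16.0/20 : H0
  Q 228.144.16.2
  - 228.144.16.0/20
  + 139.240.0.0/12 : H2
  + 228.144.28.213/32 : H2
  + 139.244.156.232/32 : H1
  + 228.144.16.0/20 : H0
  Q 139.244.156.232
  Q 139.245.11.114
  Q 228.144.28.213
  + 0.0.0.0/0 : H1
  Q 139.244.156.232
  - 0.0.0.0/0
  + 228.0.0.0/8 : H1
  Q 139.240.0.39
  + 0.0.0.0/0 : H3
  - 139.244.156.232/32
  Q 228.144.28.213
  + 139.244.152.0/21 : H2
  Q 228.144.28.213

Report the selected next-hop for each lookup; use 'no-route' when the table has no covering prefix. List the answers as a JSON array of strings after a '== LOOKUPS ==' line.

Apply in order:
  + 228.144.28.213/32 (H1) depth=32
  - 228.144.28.213/32 clear@32
  + 228.144.16.0/20 (H0) depth=20
  lookup 228.144.16.2: bits 11100100100100000001 walk d0:-→d1:-→d2:-→d3:-→d4:-→d5:-→d6:-→d7:-→d8:-→d9:-→d10:-→d11:-→d12:-→d13:-→d14:-→d15:-→d16:-→d17:-→d18:-→d19:-→d20:H0 -> H0
  - 228.144.16.0/20 clear@20
  + 139.240.0.0/12 (H2) depth=12
  + 228.144.28.213/32 (H2) depth=32
  + 139.244.156.232/32 (H1) depth=32
  + 228.144.16.0/20 (H0) depth=20
  lookup 139.244.156.232: bits 10001011111101001001110011101000 walk d0:-→d1:-→d2:-→d3:-→d4:-→d5:-→d6:-→d7:-→d8:-→d9:-→d10:-→d11:-→d12:H2→d13:-→d14:-→d15:-→d16:-→d17:-→d18:-→d19:-→d20:-→d21:-→d22:-→d23:-→d24:-→d25:-→d26:-→d27:-→d28:-→d29:-→d30:-→d31:-→d32:H1 -> H1
  lookup 139.245.11.114: bits 100010111111010 walk d0:-→d1:-→d2:-→d3:-→d4:-→d5:-→d6:-→d7:-→d8:-→d9:-→d10:-→d11:-→d12:H2→d13:-→d14:-→d15:- -> H2
  lookup 228.144.28.213: bits 11100100100100000001110011010101 walk d0:-→d1:-→d2:-→d3:-→d4:-→d5:-→d6:-→d7:-→d8:-→d9:-→d10:-→d11:-→d12:-→d13:-→d14:-→d15:-→d16:-→d17:-→d18:-→d19:-→d20:H0→d21:-→d22:-→d23:-→d24:-→d25:-→d26:-→d27:-→d28:-→d29:-→d30:-→d31:-→d32:H2 -> H2
  + 0.0.0.0/0 (H1) depth=0
  lookup 139.244.156.232: bits 10001011111101001001110011101000 walk d0:H1→d1:-→d2:-→d3:-→d4:-→d5:-→d6:-→d7:-→d8:-→d9:-→d10:-→d11:-→d12:H2→d13:-→d14:-→d15:-→d16:-→d17:-→d18:-→d19:-→d20:-→d21:-→d22:-→d23:-→d24:-→d25:-→d26:-→d27:-→d28:-→d29:-→d30:-→d31:-→d32:H1 -> H1
  - 0.0.0.0/0 clear@0
  + 228.0.0.0/8 (H1) depth=8
  lookup 139.240.0.39: bits 1000101111110 walk d0:-→d1:-→d2:-→d3:-→d4:-→d5:-→d6:-→d7:-→d8:-→d9:-→d10:-→d11:-→d12:H2→d13:- -> H2
  + 0.0.0.0/0 (H3) depth=0
  - 139.244.156.232/32 clear@32
  lookup 228.144.28.213: bits 11100100100100000001110011010101 walk d0:H3→d1:-→d2:-→d3:-→d4:-→d5:-→d6:-→d7:-→d8:H1→d9:-→d10:-→d11:-→d12:-→d13:-→d14:-→d15:-→d16:-→d17:-→d18:-→d19:-→d20:H0→d21:-→d22:-→d23:-→d24:-→d25:-→d26:-→d27:-→d28:-→d29:-→d30:-→d31:-→d32:H2 -> H2
  + 139.244.152.0/21 (H2) depth=21
  lookup 228.144.28.213: bits 11100100100100000001110011010101 walk d0:H3→d1:-→d2:-→d3:-→d4:-→d5:-→d6:-→d7:-→d8:H1→d9:-→d10:-→d11:-→d12:-→d13:-→d14:-→d15:-→d16:-→d17:-→d18:-→d19:-→d20:H0→d21:-→d22:-→d23:-→d24:-→d25:-→d26:-→d27:-→d28:-→d29:-→d30:-→d31:-→d32:H2 -> H2

== LOOKUPS ==
["H0","H1","H2","H2","H1","H2","H2","H2"]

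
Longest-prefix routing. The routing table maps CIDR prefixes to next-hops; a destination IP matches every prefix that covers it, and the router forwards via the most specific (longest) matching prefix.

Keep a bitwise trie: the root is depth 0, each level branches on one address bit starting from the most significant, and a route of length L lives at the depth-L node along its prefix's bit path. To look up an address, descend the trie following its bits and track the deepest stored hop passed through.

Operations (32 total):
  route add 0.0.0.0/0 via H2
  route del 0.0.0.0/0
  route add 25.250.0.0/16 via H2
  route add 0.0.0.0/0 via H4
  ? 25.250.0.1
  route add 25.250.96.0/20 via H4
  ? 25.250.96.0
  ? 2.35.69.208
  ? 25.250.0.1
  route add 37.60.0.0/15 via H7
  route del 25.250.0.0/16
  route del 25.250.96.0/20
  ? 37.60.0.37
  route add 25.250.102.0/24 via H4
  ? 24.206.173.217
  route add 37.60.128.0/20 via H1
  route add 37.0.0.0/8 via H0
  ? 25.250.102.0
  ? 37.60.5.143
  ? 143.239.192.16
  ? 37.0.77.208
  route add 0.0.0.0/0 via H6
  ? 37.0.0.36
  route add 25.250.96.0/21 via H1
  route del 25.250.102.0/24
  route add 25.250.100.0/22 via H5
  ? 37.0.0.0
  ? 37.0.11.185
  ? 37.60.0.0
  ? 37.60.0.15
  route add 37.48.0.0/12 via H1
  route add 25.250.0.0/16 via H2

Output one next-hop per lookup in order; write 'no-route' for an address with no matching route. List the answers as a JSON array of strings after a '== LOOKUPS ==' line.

Trace:
  add 0.0.0.0/0 -> H2 at depth 0
  del 0.0.0.0/0 (clear depth 0)
  add 25.250.0.0/16 -> H2 at depth 16
  add 0.0.0.0/0 -> H4 at depth 0
  Q 25.250.0.1: descend 0001100111111010 ; hops seen [H4,H2] ; pick H2
  add 25.250.96.0/20 -> H4 at depth 20
  Q 25.250.96.0: descend 00011001111110100110 ; hops seen [H4,H2,H4] ; pick H4
  Q 2.35.69.208: descend 000 ; hops seen [H4] ; pick H4
  Q 25.250.0.1: descend 00011001111110100 ; hops seen [H4,H2] ; pick H2
  add 37.60.0.0/15 -> H7 at depth 15
  del 25.250.0.0/16 (clear depth 16)
  del 25.250.96.0/20 (clear depth 20)
  Q 37.60.0.37: descend 001001010011110 ; hops seen [H4,H7] ; pick H7
  add 25.250.102.0/24 -> H4 at depth 24
  Q 24.206.173.217: descend 0001100 ; hops seen [H4] ; pick H4
  add 37.60.128.0/20 -> H1 at depth 20
  add 37.0.0.0/8 -> H0 at depth 8
  Q 25.250.102.0: descend 000110011111101001100110 ; hops seen [H4,H4] ; pick H4
  Q 37.60.5.143: descend 0010010100111100 ; hops seen [H4,H0,H7] ; pick H7
  Q 143.239.192.16: descend ε ; hops seen [H4] ; pick H4
  Q 37.0.77.208: descend 0010010100 ; hops seen [H4,H0] ; pick H0
  add 0.0.0.0/0 -> H6 at depth 0
  Q 37.0.0.36: descend 0010010100 ; hops seen [H6,H0] ; pick H0
  add 25.250.96.0/21 -> H1 at depth 21
  del 25.250.102.0/24 (clear depth 24)
  add 25.250.100.0/22 -> H5 at depth 22
  Q 37.0.0.0: descend 0010010100 ; hops seen [H6,H0] ; pick H0
  Q 37.0.11.185: descend 0010010100 ; hops seen [H6,H0] ; pick H0
  Q 37.60.0.0: descend 0010010100111100 ; hops seen [H6,H0,H7] ; pick H7
  Q 37.60.0.15: descend 0010010100111100 ; hops seen [H6,H0,H7] ; pick H7
  add 37.48.0.0/12 -> H1 at depth 12
  add 25.250.0.0/16 -> H2 at depth 16

== LOOKUPS ==
["H2","H4","H4","H2","H7","H4","H4","H7","H4","H0","H0","H0","H0","H7","H7"]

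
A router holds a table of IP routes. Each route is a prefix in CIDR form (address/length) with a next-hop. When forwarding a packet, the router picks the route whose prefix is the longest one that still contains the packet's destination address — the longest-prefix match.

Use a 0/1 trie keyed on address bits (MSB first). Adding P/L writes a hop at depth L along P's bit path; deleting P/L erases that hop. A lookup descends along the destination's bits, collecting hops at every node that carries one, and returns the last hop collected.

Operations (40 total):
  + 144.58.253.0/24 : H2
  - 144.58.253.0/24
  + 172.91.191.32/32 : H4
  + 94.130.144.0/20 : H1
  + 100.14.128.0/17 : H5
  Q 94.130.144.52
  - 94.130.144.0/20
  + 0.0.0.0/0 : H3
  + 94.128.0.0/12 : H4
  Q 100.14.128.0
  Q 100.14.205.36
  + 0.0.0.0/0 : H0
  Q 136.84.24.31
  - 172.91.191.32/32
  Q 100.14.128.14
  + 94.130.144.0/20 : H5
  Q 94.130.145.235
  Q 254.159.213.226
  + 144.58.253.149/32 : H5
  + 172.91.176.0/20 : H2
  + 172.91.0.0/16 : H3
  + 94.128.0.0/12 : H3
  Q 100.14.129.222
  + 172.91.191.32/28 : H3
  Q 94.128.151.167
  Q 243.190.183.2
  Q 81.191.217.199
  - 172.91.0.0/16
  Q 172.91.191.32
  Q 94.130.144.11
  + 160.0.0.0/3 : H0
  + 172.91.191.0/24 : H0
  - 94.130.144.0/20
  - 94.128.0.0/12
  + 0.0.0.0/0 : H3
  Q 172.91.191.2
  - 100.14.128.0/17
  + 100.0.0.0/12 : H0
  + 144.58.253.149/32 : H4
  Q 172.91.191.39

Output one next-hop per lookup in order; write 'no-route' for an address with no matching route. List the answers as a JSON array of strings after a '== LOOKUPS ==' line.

Trace:
  add 144.58.253.0/24 -> H2 at depth 24
  - 144.58.253.0/24 clear@24
  add 172.91.191.32/32 -> H4 at depth 32
  add 94.130.144.0/20 -> H1 at depth 20
  add 100.14.128.0/17 -> H5 at depth 17
  ? 94.130.144.52  path d0:-→d1:-→d2:-→d3:-→d4:-→d5:-→d6:-→d7:-→d8:-→d9:-→d10:-→d11:-→d12:-→d13:-→d14:-→d15:-→d16:-→d17:-→d18:-→d19:-→d20:H1  best=H1
  - 94.130.144.0/20 clear@20
  add 0.0.0.0/0 -> H3 at depth 0
  add 94.128.0.0/12 -> H4 at depth 12
  ? 100.14.128.0  path d0:H3→d1:-→d2:-→d3:-→d4:-→d5:-→d6:-→d7:-→d8:-→d9:-→d10:-→d11:-→d12:-→d13:-→d14:-→d15:-→d16:-→d17:H5  best=H5
  ? 100.14.205.36  path d0:H3→d1:-→d2:-→d3:-→d4:-→d5:-→d6:-→d7:-→d8:-→d9:-→d10:-→d11:-→d12:-→d13:-→d14:-→d15:-→d16:-→d17:H5  best=H5
  add 0.0.0.0/0 -> H0 at depth 0
  ? 136.84.24.31  path d0:H0→d1:-→d2:-→d3:-  best=H0
  - 172.91.191.32/32 clear@32
  ? 100.14.128.14  path d0:H0→d1:-→d2:-→d3:-→d4:-→d5:-→d6:-→d7:-→d8:-→d9:-→d10:-→d11:-→d12:-→d13:-→d14:-→d15:-→d16:-→d17:H5  best=H5
  add 94.130.144.0/20 -> H5 at depth 20
  ? 94.130.145.235  path d0:H0→d1:-→d2:-→d3:-→d4:-→d5:-→d6:-→d7:-→d8:-→d9:-→d10:-→d11:-→d12:H4→d13:-→d14:-→d15:-→d16:-→d17:-→d18:-→d19:-→d20:H5  best=H5
  ? 254.159.213.226  path d0:H0→d1:-  best=H0
  add 144.58.253.149/32 -> H5 at depth 32
  add 172.91.176.0/20 -> H2 at depth 20
  add 172.91.0.0/16 -> H3 at depth 16
  add 94.128.0.0/12 -> H3 at depth 12
  ? 100.14.129.222  path d0:H0→d1:-→d2:-→d3:-→d4:-→d5:-→d6:-→d7:-→d8:-→d9:-→d10:-→d11:-→d12:-→d13:-→d14:-→d15:-→d16:-→d17:H5  best=H5
  add 172.91.191.32/28 -> H3 at depth 28
  ? 94.128.151.167  path d0:H0→d1:-→d2:-→d3:-→d4:-→d5:-→d6:-→d7:-→d8:-→d9:-→d10:-→d11:-→d12:H3→d13:-→d14:-  best=H3
  ? 243.190.183.2  path d0:H0→d1:-  best=H0
  ? 81.191.217.199  path d0:H0→d1:-→d2:-→d3:-→d4:-  best=H0
  - 172.91.0.0/16 clear@16
  ? 172.91.191.32  path d0:H0→d1:-→d2:-→d3:-→d4:-→d5:-→d6:-→d7:-→d8:-→d9:-→d10:-→d11:-→d12:-→d13:-→d14:-→d15:-→d16:-→d17:-→d18:-→d19:-→d20:H2→d21:-→d22:-→d23:-→d24:-→d25:-→d26:-→d27:-→d28:H3→d29:-→d30:-→d31:-→d32:-  best=H3
  ? 94.130.144.11  path d0:H0→d1:-→d2:-→d3:-→d4:-→d5:-→d6:-→d7:-→d8:-→d9:-→d10:-→d11:-→d12:H3→d13:-→d14:-→d15:-→d16:-→d17:-→d18:-→d19:-→d20:H5  best=H5
  add 160.0.0.0/3 -> H0 at depth 3
  add 172.91.191.0/24 -> H0 at depth 24
  - 94.130.144.0/20 clear@20
  - 94.128.0.0/12 clear@12
  add 0.0.0.0/0 -> H3 at depth 0
  ? 172.91.191.2  path d0:H3→d1:-→d2:-→d3:H0→d4:-→d5:-→d6:-→d7:-→d8:-→d9:-→d10:-→d11:-→d12:-→d13:-→d14:-→d15:-→d16:-→d17:-→d18:-→d19:-→d20:H2→d21:-→d22:-→d23:-→d24:H0→d25:-→d26:-  best=H0
  - 100.14.128.0/17 clear@17
  add 100.0.0.0/12 -> H0 at depth 12
  add 144.58.253.149/32 -> H4 at depth 32
  ? 172.91.191.39  path d0:H3→d1:-→d2:-→d3:H0→d4:-→d5:-→d6:-→d7:-→d8:-→d9:-→d10:-→d11:-→d12:-→d13:-→d14:-→d15:-→d16:-→d17:-→d18:-→d19:-→d20:H2→d21:-→d22:-→d23:-→d24:H0→d25:-→d26:-→d27:-→d28:H3→d29:-  best=H3

== LOOKUPS ==
["H1","H5","H5","H0","H5","H5","H0","H5","H3","H0","H0","H3","H5","H0","H3"]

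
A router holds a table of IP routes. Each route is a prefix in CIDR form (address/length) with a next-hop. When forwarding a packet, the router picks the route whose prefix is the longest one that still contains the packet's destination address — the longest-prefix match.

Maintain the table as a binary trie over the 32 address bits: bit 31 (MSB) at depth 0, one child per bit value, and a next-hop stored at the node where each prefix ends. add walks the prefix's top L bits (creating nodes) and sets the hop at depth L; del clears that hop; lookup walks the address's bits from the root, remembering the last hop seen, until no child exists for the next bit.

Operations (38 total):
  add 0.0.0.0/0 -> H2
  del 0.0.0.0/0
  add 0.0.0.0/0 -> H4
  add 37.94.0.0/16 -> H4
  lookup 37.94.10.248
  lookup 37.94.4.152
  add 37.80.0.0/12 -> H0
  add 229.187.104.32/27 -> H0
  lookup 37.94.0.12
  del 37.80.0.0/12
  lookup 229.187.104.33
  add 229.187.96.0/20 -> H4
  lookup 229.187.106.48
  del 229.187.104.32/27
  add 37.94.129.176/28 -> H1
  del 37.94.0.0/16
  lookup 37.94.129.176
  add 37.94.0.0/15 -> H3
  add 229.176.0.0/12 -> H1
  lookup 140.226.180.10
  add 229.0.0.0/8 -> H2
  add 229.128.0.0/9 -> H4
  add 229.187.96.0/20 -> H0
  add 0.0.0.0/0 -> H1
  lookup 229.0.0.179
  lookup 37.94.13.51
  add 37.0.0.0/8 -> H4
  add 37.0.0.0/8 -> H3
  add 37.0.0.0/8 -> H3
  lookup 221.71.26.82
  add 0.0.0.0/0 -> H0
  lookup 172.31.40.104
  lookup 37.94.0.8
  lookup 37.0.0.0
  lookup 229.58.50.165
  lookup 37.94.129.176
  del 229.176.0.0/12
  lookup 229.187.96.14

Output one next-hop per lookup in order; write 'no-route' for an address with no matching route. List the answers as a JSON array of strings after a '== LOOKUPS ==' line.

Trace:
  + 0.0.0.0/0 (H2) depth=0
  - 0.0.0.0/0 clear@0
  + 0.0.0.0/0 (H4) depth=0
  + 37.94.0.0/16 (H4) depth=16
  lookup 37.94.10.248: bits 0010010101011110 walk d0:H4→d1:-→d2:-→d3:-→d4:-→d5:-→d6:-→d7:-→d8:-→d9:-→d10:-→d11:-→d12:-→d13:-→d14:-→d15:-→d16:H4 -> H4
  lookup 37.94.4.152: bits 0010010101011110 walk d0:H4→d1:-→d2:-→d3:-→d4:-→d5:-→d6:-→d7:-→d8:-→d9:-→d10:-→d11:-→d12:-→d13:-→d14:-→d15:-→d16:H4 -> H4
  + 37.80.0.0/12 (H0) depth=12
  + 229.187.104.32/27 (H0) depth=27
  lookup 37.94.0.12: bits 0010010101011110 walk d0:H4→d1:-→d2:-→d3:-→d4:-→d5:-→d6:-→d7:-→d8:-→d9:-→d10:-→d11:-→d12:H0→d13:-→d14:-→d15:-→d16:H4 -> H4
  - 37.80.0.0/12 clear@12
  lookup 229.187.104.33: bits 111001011011101101101000001 walk d0:H4→d1:-→d2:-→d3:-→d4:-→d5:-→d6:-→d7:-→d8:-→d9:-→d10:-→d11:-→d12:-→d13:-→d14:-→d15:-→d16:-→d17:-→d18:-→d19:-→d20:-→d21:-→d22:-→d23:-→d24:-→d25:-→d26:-→d27:H0 -> H0
  + 229.187.96.0/20 (H4) depth=20
  lookup 229.187.106.48: bits 1110010110111011011010 walk d0:H4→d1:-→d2:-→d3:-→d4:-→d5:-→d6:-→d7:-→d8:-→d9:-→d10:-→d11:-→d12:-→d13:-→d14:-→d15:-→d16:-→d17:-→d18:-→d19:-→d20:H4→d21:-→d22:- -> H4
  - 229.187.104.32/27 clear@27
  + 37.94.129.176/28 (H1) depth=28
  - 37.94.0.0/16 clear@16
  lookup 37.94.129.176: bits 0010010101011110100000011011 walk d0:H4→d1:-→d2:-→d3:-→d4:-→d5:-→d6:-→d7:-→d8:-→d9:-→d10:-→d11:-→d12:-→d13:-→d14:-→d15:-→d16:-→d17:-→d18:-→d19:-→d20:-→d21:-→d22:-→d23:-→d24:-→d25:-→d26:-→d27:-→d28:H1 -> H1
  + 37.94.0.0/15 (H3) depth=15
  + 229.176.0.0/12 (H1) depth=12
  lookup 140.226.180.10: bits 1 walk d0:H4→d1:- -> H4
  + 229.0.0.0/8 (H2) depth=8
  + 229.128.0.0/9 (H4) depth=9
  + 229.187.96.0/20 (H0) depth=20
  + 0.0.0.0/0 (H1) depth=0
  lookup 229.0.0.179: bits 11100101 walk d0:H1→d1:-→d2:-→d3:-→d4:-→d5:-→d6:-→d7:-→d8:H2 -> H2
  lookup 37.94.13.51: bits 0010010101011110 walk d0:H1→d1:-→d2:-→d3:-→d4:-→d5:-→d6:-→d7:-→d8:-→d9:-→d10:-→d11:-→d12:-→d13:-→d14:-→d15:H3→d16:- -> H3
  + 37.0.0.0/8 (H4) depth=8
  + 37.0.0.0/8 (H3) depth=8
  + 37.0.0.0/8 (H3) depth=8
  lookup 221.71.26.82: bits 11 walk d0:H1→d1:-→d2:- -> H1
  + 0.0.0.0/0 (H0) depth=0
  lookup 172.31.40.104: bits 1 walk d0:H0→d1:- -> H0
  lookup 37.94.0.8: bits 0010010101011110 walk d0:H0→d1:-→d2:-→d3:-→d4:-→d5:-→d6:-→d7:-→d8:H3→d9:-→d10:-→d11:-→d12:-→d13:-→d14:-→d15:H3→d16:- -> H3
  lookup 37.0.0.0: bits 001001010 walk d0:H0→d1:-→d2:-→d3:-→d4:-→d5:-→d6:-→d7:-→d8:H3→d9:- -> H3
  lookup 229.58.50.165: bits 11100101 walk d0:H0→d1:-→d2:-→d3:-→d4:-→d5:-→d6:-→d7:-→d8:H2 -> H2
  lookup 37.94.129.176: bits 0010010101011110100000011011 walk d0:H0→d1:-→d2:-→d3:-→d4:-→d5:-→d6:-→d7:-→d8:H3→d9:-→d10:-→d11:-→d12:-→d13:-→d14:-→d15:H3→d16:-→d17:-→d18:-→d19:-→d20:-→d21:-→d22:-→d23:-→d24:-→d25:-→d26:-→d27:-→d28:H1 -> H1
  - 229.176.0.0/12 clear@12
  lookup 229.187.96.14: bits 11100101101110110110 walk d0:H0→d1:-→d2:-→d3:-→d4:-→d5:-→d6:-→d7:-→d8:H2→d9:H4→d10:-→d11:-→d12:-→d13:-→d14:-→d15:-→d16:-→d17:-→d18:-→d19:-→d20:H0 -> H0

== LOOKUPS ==
["H4","H4","H4","H0","H4","H1","H4","H2","H3","H1","H0","H3","H3","H2","H1","H0"]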